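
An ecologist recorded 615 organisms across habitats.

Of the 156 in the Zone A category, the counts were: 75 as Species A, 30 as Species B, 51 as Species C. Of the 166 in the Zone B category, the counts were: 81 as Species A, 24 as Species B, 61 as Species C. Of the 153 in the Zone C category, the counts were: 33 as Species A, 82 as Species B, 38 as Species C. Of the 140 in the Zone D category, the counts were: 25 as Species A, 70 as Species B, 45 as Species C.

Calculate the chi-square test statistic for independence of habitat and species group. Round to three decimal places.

Row totals: 156, 166, 153, 140. Column totals: 214, 206, 195. Grand total N = 615.
Expected counts (row total × column total / N):
  Zone A, Species A: 156×214/615 = 54.2829
  Zone A, Species B: 156×206/615 = 52.2537
  Zone A, Species C: 156×195/615 = 49.4634
  Zone B, Species A: 166×214/615 = 57.7626
  Zone B, Species B: 166×206/615 = 55.6033
  Zone B, Species C: 166×195/615 = 52.6341
  Zone C, Species A: 153×214/615 = 53.2390
  Zone C, Species B: 153×206/615 = 51.2488
  Zone C, Species C: 153×195/615 = 48.5122
  Zone D, Species A: 140×214/615 = 48.7154
  Zone D, Species B: 140×206/615 = 46.8943
  Zone D, Species C: 140×195/615 = 44.3902
Contributions (O − E)²/E:
  (75 − 54.2829)²/54.2829 = 7.9067
  (30 − 52.2537)²/52.2537 = 9.4774
  (51 − 49.4634)²/49.4634 = 0.0477
  (81 − 57.7626)²/57.7626 = 9.3482
  (24 − 55.6033)²/55.6033 = 17.9624
  (61 − 52.6341)²/52.6341 = 1.3297
  (33 − 53.2390)²/53.2390 = 7.6939
  (82 − 51.2488)²/51.2488 = 18.4519
  (38 − 48.5122)²/48.5122 = 2.2779
  (25 − 48.7154)²/48.7154 = 11.5450
  (70 − 46.8943)²/46.8943 = 11.3846
  (45 − 44.3902)²/44.3902 = 0.0084
χ² = 7.9067 + 9.4774 + 0.0477 + 9.3482 + 17.9624 + 1.3297 + 7.6939 + 18.4519 + 2.2779 + 11.5450 + 11.3846 + 0.0084 = 97.434

97.434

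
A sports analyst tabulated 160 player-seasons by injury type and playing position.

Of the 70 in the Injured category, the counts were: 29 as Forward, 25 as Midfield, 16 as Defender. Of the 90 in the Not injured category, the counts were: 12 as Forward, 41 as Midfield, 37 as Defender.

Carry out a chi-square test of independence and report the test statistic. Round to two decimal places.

Row totals: 70, 90. Column totals: 41, 66, 53. Grand total N = 160.
Expected counts (row total × column total / N):
  Injured, Forward: 70×41/160 = 17.938
  Injured, Midfield: 70×66/160 = 28.875
  Injured, Defender: 70×53/160 = 23.188
  Not injured, Forward: 90×41/160 = 23.062
  Not injured, Midfield: 90×66/160 = 37.125
  Not injured, Defender: 90×53/160 = 29.812
Contributions (O − E)²/E:
  (29 − 17.938)²/17.938 = 6.8217
  (25 − 28.875)²/28.875 = 0.5200
  (16 − 23.188)²/23.188 = 2.2282
  (12 − 23.062)²/23.062 = 5.3060
  (41 − 37.125)²/37.125 = 0.4045
  (37 − 29.812)²/29.812 = 1.7331
χ² = 6.8217 + 0.5200 + 2.2282 + 5.3060 + 0.4045 + 1.7331 = 17.01

17.01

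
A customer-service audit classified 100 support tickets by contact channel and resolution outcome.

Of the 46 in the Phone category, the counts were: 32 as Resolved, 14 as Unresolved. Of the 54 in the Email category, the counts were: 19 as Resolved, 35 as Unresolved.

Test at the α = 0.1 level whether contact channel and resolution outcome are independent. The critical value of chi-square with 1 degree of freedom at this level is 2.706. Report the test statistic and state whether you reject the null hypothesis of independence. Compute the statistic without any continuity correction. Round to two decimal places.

11.75; reject H₀

Row totals: 46, 54. Column totals: 51, 49. Grand total N = 100.
Expected counts (row total × column total / N):
  Phone, Resolved: 46×51/100 = 23.460
  Phone, Unresolved: 46×49/100 = 22.540
  Email, Resolved: 54×51/100 = 27.540
  Email, Unresolved: 54×49/100 = 26.460
Contributions (O − E)²/E:
  (32 − 23.460)²/23.460 = 3.1088
  (14 − 22.540)²/22.540 = 3.2357
  (19 − 27.540)²/27.540 = 2.6482
  (35 − 26.460)²/26.460 = 2.7563
χ² = 3.1088 + 3.2357 + 2.6482 + 2.7563 = 11.75
df = (2−1)(2−1) = 1. Since 11.75 > 2.706, reject the null hypothesis of independence at α = 0.1.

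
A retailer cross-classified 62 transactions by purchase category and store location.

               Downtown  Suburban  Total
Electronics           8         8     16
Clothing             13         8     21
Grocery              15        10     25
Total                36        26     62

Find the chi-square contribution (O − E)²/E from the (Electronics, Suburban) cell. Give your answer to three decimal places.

Row total (Electronics) = 16; column total (Suburban) = 26; N = 62.
Expected count E = 16 × 26 / 62 = 6.7097.
Contribution = (O − E)²/E = (8 − 6.7097)² / 6.7097 = 0.248.

0.248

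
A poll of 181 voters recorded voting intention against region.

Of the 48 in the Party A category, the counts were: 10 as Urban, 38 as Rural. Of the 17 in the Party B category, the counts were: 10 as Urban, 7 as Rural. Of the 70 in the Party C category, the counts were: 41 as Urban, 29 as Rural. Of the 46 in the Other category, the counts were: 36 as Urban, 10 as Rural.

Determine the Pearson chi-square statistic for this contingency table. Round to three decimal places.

32.851

Row totals: 48, 17, 70, 46. Column totals: 97, 84. Grand total N = 181.
Expected counts (row total × column total / N):
  Party A, Urban: 48×97/181 = 25.72376
  Party A, Rural: 48×84/181 = 22.27624
  Party B, Urban: 17×97/181 = 9.11050
  Party B, Rural: 17×84/181 = 7.88950
  Party C, Urban: 70×97/181 = 37.51381
  Party C, Rural: 70×84/181 = 32.48619
  Other, Urban: 46×97/181 = 24.65193
  Other, Rural: 46×84/181 = 21.34807
Contributions (O − E)²/E:
  (10 − 25.72376)²/25.72376 = 9.6112
  (38 − 22.27624)²/22.27624 = 11.0987
  (10 − 9.11050)²/9.11050 = 0.0868
  (7 − 7.88950)²/7.88950 = 0.1003
  (41 − 37.51381)²/37.51381 = 0.3240
  (29 − 32.48619)²/32.48619 = 0.3741
  (36 − 24.65193)²/24.65193 = 5.2239
  (10 − 21.34807)²/21.34807 = 6.0323
χ² = 9.6112 + 11.0987 + 0.0868 + 0.1003 + 0.3240 + 0.3741 + 5.2239 + 6.0323 = 32.851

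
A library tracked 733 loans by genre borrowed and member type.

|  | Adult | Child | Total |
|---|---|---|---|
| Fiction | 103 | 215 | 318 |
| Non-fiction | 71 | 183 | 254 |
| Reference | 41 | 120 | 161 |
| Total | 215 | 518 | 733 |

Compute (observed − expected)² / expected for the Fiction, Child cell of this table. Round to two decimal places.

Row total (Fiction) = 318; column total (Child) = 518; N = 733.
Expected count E = 318 × 518 / 733 = 224.726.
Contribution = (O − E)²/E = (215 − 224.726)² / 224.726 = 0.42.

0.42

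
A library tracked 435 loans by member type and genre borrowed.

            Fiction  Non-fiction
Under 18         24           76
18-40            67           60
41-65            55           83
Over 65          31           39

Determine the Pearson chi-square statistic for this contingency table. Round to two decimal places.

Row totals: 100, 127, 138, 70. Column totals: 177, 258. Grand total N = 435.
Expected counts (row total × column total / N):
  Under 18, Fiction: 100×177/435 = 40.690
  Under 18, Non-fiction: 100×258/435 = 59.310
  18-40, Fiction: 127×177/435 = 51.676
  18-40, Non-fiction: 127×258/435 = 75.324
  41-65, Fiction: 138×177/435 = 56.152
  41-65, Non-fiction: 138×258/435 = 81.848
  Over 65, Fiction: 70×177/435 = 28.483
  Over 65, Non-fiction: 70×258/435 = 41.517
Contributions (O − E)²/E:
  (24 − 40.690)²/40.690 = 6.8458
  (76 − 59.310)²/59.310 = 4.6966
  (67 − 51.676)²/51.676 = 4.5442
  (60 − 75.324)²/75.324 = 3.1175
  (55 − 56.152)²/56.152 = 0.0236
  (83 − 81.848)²/81.848 = 0.0162
  (31 − 28.483)²/28.483 = 0.2224
  (39 − 41.517)²/41.517 = 0.1526
χ² = 6.8458 + 4.6966 + 4.5442 + 3.1175 + 0.0236 + 0.0162 + 0.2224 + 0.1526 = 19.62

19.62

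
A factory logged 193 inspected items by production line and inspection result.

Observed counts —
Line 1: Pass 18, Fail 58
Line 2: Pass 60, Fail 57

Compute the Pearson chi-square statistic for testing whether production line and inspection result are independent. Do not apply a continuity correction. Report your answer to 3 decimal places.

Row totals: 76, 117. Column totals: 78, 115. Grand total N = 193.
Expected counts (row total × column total / N):
  Line 1, Pass: 76×78/193 = 30.7150
  Line 1, Fail: 76×115/193 = 45.2850
  Line 2, Pass: 117×78/193 = 47.2850
  Line 2, Fail: 117×115/193 = 69.7150
Contributions (O − E)²/E:
  (18 − 30.7150)²/30.7150 = 5.2636
  (58 − 45.2850)²/45.2850 = 3.5701
  (60 − 47.2850)²/47.2850 = 3.4191
  (57 − 69.7150)²/69.7150 = 2.3190
χ² = 5.2636 + 3.5701 + 3.4191 + 2.3190 = 14.572

14.572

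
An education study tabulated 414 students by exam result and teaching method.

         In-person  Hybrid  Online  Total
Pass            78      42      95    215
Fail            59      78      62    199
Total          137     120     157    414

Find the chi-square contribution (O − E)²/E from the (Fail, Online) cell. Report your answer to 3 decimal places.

2.403

Row total (Fail) = 199; column total (Online) = 157; N = 414.
Expected count E = 199 × 157 / 414 = 75.4662.
Contribution = (O − E)²/E = (62 − 75.4662)² / 75.4662 = 2.403.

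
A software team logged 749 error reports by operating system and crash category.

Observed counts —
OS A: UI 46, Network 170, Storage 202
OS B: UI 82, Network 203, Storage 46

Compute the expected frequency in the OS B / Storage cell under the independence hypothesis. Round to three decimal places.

109.597

Row total (OS B) = 331; column total (Storage) = 248; grand total N = 749.
Expected count = (row total × column total) / N = 331 × 248 / 749 = 109.597.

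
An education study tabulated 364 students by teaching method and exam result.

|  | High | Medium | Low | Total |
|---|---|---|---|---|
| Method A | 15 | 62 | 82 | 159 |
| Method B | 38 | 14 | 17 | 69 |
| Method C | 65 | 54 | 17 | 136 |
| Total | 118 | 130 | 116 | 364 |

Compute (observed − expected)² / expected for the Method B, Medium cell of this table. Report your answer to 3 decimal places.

Row total (Method B) = 69; column total (Medium) = 130; N = 364.
Expected count E = 69 × 130 / 364 = 24.64286.
Contribution = (O − E)²/E = (14 − 24.64286)² / 24.64286 = 4.596.

4.596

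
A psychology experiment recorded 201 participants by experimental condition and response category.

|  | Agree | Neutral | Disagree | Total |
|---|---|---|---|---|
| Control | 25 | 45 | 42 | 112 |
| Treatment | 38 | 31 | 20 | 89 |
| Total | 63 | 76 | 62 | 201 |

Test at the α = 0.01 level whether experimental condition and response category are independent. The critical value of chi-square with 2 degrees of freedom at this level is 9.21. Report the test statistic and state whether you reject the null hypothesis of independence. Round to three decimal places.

10.575; reject H₀

Grand total N = 201.
Expected counts (row total × column total / N):
  Control, Agree: 112×63/201 = 35.10448
  Control, Neutral: 112×76/201 = 42.34826
  Control, Disagree: 112×62/201 = 34.54726
  Treatment, Agree: 89×63/201 = 27.89552
  Treatment, Neutral: 89×76/201 = 33.65174
  Treatment, Disagree: 89×62/201 = 27.45274
Contributions (O − E)²/E:
  (25 − 35.10448)²/35.10448 = 2.9085
  (45 − 42.34826)²/42.34826 = 0.1660
  (42 − 34.54726)²/34.54726 = 1.6077
  (38 − 27.89552)²/27.89552 = 3.6601
  (31 − 33.65174)²/33.65174 = 0.2090
  (20 − 27.45274)²/27.45274 = 2.0232
χ² = 2.9085 + 0.1660 + 1.6077 + 3.6601 + 0.2090 + 2.0232 = 10.575
df = (2−1)(3−1) = 2. Since 10.575 > 9.21, reject the null hypothesis of independence at α = 0.01.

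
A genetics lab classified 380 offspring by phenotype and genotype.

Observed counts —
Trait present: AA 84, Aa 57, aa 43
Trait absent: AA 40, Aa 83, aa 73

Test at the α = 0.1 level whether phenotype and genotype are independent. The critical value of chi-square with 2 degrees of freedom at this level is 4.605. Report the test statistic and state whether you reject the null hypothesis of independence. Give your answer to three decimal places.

Row totals: 184, 196. Column totals: 124, 140, 116. Grand total N = 380.
Expected counts (row total × column total / N):
  Trait present, AA: 184×124/380 = 60.0421
  Trait present, Aa: 184×140/380 = 67.7895
  Trait present, aa: 184×116/380 = 56.1684
  Trait absent, AA: 196×124/380 = 63.9579
  Trait absent, Aa: 196×140/380 = 72.2105
  Trait absent, aa: 196×116/380 = 59.8316
Contributions (O − E)²/E:
  (84 − 60.0421)²/60.0421 = 9.5596
  (57 − 67.7895)²/67.7895 = 1.7173
  (43 − 56.1684)²/56.1684 = 3.0873
  (40 − 63.9579)²/63.9579 = 8.9744
  (83 − 72.2105)²/72.2105 = 1.6121
  (73 − 59.8316)²/59.8316 = 2.8982
χ² = 9.5596 + 1.7173 + 3.0873 + 8.9744 + 1.6121 + 2.8982 = 27.849
df = (2−1)(3−1) = 2. Since 27.849 > 4.605, reject the null hypothesis of independence at α = 0.1.

27.849; reject H₀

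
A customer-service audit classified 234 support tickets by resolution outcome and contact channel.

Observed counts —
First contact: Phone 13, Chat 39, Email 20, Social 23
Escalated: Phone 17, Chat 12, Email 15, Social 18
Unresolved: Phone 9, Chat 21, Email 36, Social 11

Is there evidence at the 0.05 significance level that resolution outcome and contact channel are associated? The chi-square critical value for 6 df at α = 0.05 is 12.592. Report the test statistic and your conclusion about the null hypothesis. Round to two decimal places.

Row totals: 95, 62, 77. Column totals: 39, 72, 71, 52. Grand total N = 234.
Expected counts (row total × column total / N):
  First contact, Phone: 95×39/234 = 15.83333
  First contact, Chat: 95×72/234 = 29.23077
  First contact, Email: 95×71/234 = 28.82479
  First contact, Social: 95×52/234 = 21.11111
  Escalated, Phone: 62×39/234 = 10.33333
  Escalated, Chat: 62×72/234 = 19.07692
  Escalated, Email: 62×71/234 = 18.81197
  Escalated, Social: 62×52/234 = 13.77778
  Unresolved, Phone: 77×39/234 = 12.83333
  Unresolved, Chat: 77×72/234 = 23.69231
  Unresolved, Email: 77×71/234 = 23.36325
  Unresolved, Social: 77×52/234 = 17.11111
Contributions (O − E)²/E:
  (13 − 15.83333)²/15.83333 = 0.5070
  (39 − 29.23077)²/29.23077 = 3.2650
  (20 − 28.82479)²/28.82479 = 2.7017
  (23 − 21.11111)²/21.11111 = 0.1690
  (17 − 10.33333)²/10.33333 = 4.3011
  (12 − 19.07692)²/19.07692 = 2.6253
  (15 − 18.81197)²/18.81197 = 0.7724
  (18 − 13.77778)²/13.77778 = 1.2939
  (9 − 12.83333)²/12.83333 = 1.1450
  (21 − 23.69231)²/23.69231 = 0.3059
  (36 − 23.36325)²/23.36325 = 6.8350
  (11 − 17.11111)²/17.11111 = 2.1825
χ² = 0.5070 + 3.2650 + 2.7017 + 0.1690 + 4.3011 + 2.6253 + 0.7724 + 1.2939 + 1.1450 + 0.3059 + 6.8350 + 2.1825 = 26.10
df = (3−1)(4−1) = 6. Since 26.10 > 12.592, reject the null hypothesis of independence at α = 0.05.

26.10; reject H₀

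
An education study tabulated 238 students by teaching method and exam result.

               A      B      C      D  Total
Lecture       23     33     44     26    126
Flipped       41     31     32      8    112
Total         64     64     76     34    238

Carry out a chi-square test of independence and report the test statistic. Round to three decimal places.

Grand total N = 238.
Expected counts (row total × column total / N):
  Lecture, A: 126×64/238 = 33.8824
  Lecture, B: 126×64/238 = 33.8824
  Lecture, C: 126×76/238 = 40.2353
  Lecture, D: 126×34/238 = 18.0000
  Flipped, A: 112×64/238 = 30.1176
  Flipped, B: 112×64/238 = 30.1176
  Flipped, C: 112×76/238 = 35.7647
  Flipped, D: 112×34/238 = 16.0000
Contributions (O − E)²/E:
  (23 − 33.8824)²/33.8824 = 3.4952
  (33 − 33.8824)²/33.8824 = 0.0230
  (44 − 40.2353)²/40.2353 = 0.3523
  (26 − 18.0000)²/18.0000 = 3.5556
  (41 − 30.1176)²/30.1176 = 3.9321
  (31 − 30.1176)²/30.1176 = 0.0259
  (32 − 35.7647)²/35.7647 = 0.3963
  (8 − 16.0000)²/16.0000 = 4.0000
χ² = 3.4952 + 0.0230 + 0.3523 + 3.5556 + 3.9321 + 0.0259 + 0.3963 + 4.0000 = 15.780

15.780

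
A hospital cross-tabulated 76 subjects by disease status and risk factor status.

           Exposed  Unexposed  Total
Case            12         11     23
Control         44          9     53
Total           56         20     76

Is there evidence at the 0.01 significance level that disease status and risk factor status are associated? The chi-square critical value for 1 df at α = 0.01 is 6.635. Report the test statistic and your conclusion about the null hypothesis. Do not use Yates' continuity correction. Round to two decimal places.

7.87; reject H₀

Grand total N = 76.
Expected counts (row total × column total / N):
  Case, Exposed: 23×56/76 = 16.947
  Case, Unexposed: 23×20/76 = 6.053
  Control, Exposed: 53×56/76 = 39.053
  Control, Unexposed: 53×20/76 = 13.947
Contributions (O − E)²/E:
  (12 − 16.947)²/16.947 = 1.4441
  (11 − 6.053)²/6.053 = 4.0431
  (44 − 39.053)²/39.053 = 0.6267
  (9 − 13.947)²/13.947 = 1.7547
χ² = 1.4441 + 4.0431 + 0.6267 + 1.7547 = 7.87
df = (2−1)(2−1) = 1. Since 7.87 > 6.635, reject the null hypothesis of independence at α = 0.01.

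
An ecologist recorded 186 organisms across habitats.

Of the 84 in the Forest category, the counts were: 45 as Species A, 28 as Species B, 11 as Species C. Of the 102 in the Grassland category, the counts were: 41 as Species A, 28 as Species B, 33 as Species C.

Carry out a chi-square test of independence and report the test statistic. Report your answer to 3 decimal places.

9.533

Row totals: 84, 102. Column totals: 86, 56, 44. Grand total N = 186.
Expected counts (row total × column total / N):
  Forest, Species A: 84×86/186 = 38.8387
  Forest, Species B: 84×56/186 = 25.2903
  Forest, Species C: 84×44/186 = 19.8710
  Grassland, Species A: 102×86/186 = 47.1613
  Grassland, Species B: 102×56/186 = 30.7097
  Grassland, Species C: 102×44/186 = 24.1290
Contributions (O − E)²/E:
  (45 − 38.8387)²/38.8387 = 0.9774
  (28 − 25.2903)²/25.2903 = 0.2903
  (11 − 19.8710)²/19.8710 = 3.9603
  (41 − 47.1613)²/47.1613 = 0.8049
  (28 − 30.7097)²/30.7097 = 0.2391
  (33 − 24.1290)²/24.1290 = 3.2614
χ² = 0.9774 + 0.2903 + 3.9603 + 0.8049 + 0.2391 + 3.2614 = 9.533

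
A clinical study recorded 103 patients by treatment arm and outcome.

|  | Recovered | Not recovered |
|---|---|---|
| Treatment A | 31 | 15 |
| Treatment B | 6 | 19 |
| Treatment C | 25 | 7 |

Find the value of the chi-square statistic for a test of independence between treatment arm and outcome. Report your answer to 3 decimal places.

18.957

Row totals: 46, 25, 32. Column totals: 62, 41. Grand total N = 103.
Expected counts (row total × column total / N):
  Treatment A, Recovered: 46×62/103 = 27.68932
  Treatment A, Not recovered: 46×41/103 = 18.31068
  Treatment B, Recovered: 25×62/103 = 15.04854
  Treatment B, Not recovered: 25×41/103 = 9.95146
  Treatment C, Recovered: 32×62/103 = 19.26214
  Treatment C, Not recovered: 32×41/103 = 12.73786
Contributions (O − E)²/E:
  (31 − 27.68932)²/27.68932 = 0.3958
  (15 − 18.31068)²/18.31068 = 0.5986
  (6 − 15.04854)²/15.04854 = 5.4408
  (19 − 9.95146)²/9.95146 = 8.2275
  (25 − 19.26214)²/19.26214 = 1.7092
  (7 − 12.73786)²/12.73786 = 2.5847
χ² = 0.3958 + 0.5986 + 5.4408 + 8.2275 + 1.7092 + 2.5847 = 18.957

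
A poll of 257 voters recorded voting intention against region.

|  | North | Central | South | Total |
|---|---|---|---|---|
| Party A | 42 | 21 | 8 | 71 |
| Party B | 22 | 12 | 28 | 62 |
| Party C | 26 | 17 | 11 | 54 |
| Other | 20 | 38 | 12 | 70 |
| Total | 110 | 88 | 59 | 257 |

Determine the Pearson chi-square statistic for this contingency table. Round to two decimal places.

Grand total N = 257.
Expected counts (row total × column total / N):
  Party A, North: 71×110/257 = 30.3891
  Party A, Central: 71×88/257 = 24.3113
  Party A, South: 71×59/257 = 16.2996
  Party B, North: 62×110/257 = 26.5370
  Party B, Central: 62×88/257 = 21.2296
  Party B, South: 62×59/257 = 14.2335
  Party C, North: 54×110/257 = 23.1128
  Party C, Central: 54×88/257 = 18.4903
  Party C, South: 54×59/257 = 12.3969
  Other, North: 70×110/257 = 29.9611
  Other, Central: 70×88/257 = 23.9689
  Other, South: 70×59/257 = 16.0700
Contributions (O − E)²/E:
  (42 − 30.3891)²/30.3891 = 4.4362
  (21 − 24.3113)²/24.3113 = 0.4510
  (8 − 16.2996)²/16.2996 = 4.2261
  (22 − 26.5370)²/26.5370 = 0.7757
  (12 − 21.2296)²/21.2296 = 4.0126
  (28 − 14.2335)²/14.2335 = 13.3148
  (26 − 23.1128)²/23.1128 = 0.3607
  (17 − 18.4903)²/18.4903 = 0.1201
  (11 − 12.3969)²/12.3969 = 0.1574
  (20 − 29.9611)²/29.9611 = 3.3117
  (38 − 23.9689)²/23.9689 = 8.2136
  (12 − 16.0700)²/16.0700 = 1.0308
χ² = 4.4362 + 0.4510 + 4.2261 + 0.7757 + 4.0126 + 13.3148 + 0.3607 + 0.1201 + 0.1574 + 3.3117 + 8.2136 + 1.0308 = 40.41

40.41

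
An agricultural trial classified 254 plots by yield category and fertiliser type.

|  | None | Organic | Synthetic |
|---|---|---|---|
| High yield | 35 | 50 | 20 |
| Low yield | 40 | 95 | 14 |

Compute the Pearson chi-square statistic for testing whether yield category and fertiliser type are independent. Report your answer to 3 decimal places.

Row totals: 105, 149. Column totals: 75, 145, 34. Grand total N = 254.
Expected counts (row total × column total / N):
  High yield, None: 105×75/254 = 31.0039
  High yield, Organic: 105×145/254 = 59.9409
  High yield, Synthetic: 105×34/254 = 14.0551
  Low yield, None: 149×75/254 = 43.9961
  Low yield, Organic: 149×145/254 = 85.0591
  Low yield, Synthetic: 149×34/254 = 19.9449
Contributions (O − E)²/E:
  (35 − 31.0039)²/31.0039 = 0.5151
  (50 − 59.9409)²/59.9409 = 1.6486
  (20 − 14.0551)²/14.0551 = 2.5145
  (40 − 43.9961)²/43.9961 = 0.3630
  (95 − 85.0591)²/85.0591 = 1.1618
  (14 − 19.9449)²/19.9449 = 1.7720
χ² = 0.5151 + 1.6486 + 2.5145 + 0.3630 + 1.1618 + 1.7720 = 7.975

7.975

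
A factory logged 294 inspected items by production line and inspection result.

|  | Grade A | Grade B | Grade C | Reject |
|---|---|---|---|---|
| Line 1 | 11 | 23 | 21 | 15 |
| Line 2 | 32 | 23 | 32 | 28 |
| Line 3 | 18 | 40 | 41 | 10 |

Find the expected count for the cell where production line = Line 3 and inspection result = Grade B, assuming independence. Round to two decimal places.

Row total (Line 3) = 109; column total (Grade B) = 86; grand total N = 294.
Expected count = (row total × column total) / N = 109 × 86 / 294 = 31.88.

31.88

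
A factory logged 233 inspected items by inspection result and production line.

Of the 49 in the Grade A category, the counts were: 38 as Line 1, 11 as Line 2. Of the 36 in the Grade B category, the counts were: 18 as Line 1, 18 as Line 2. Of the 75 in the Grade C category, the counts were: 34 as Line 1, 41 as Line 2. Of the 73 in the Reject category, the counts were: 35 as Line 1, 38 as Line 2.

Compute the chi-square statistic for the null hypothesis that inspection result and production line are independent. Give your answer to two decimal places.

14.49

Row totals: 49, 36, 75, 73. Column totals: 125, 108. Grand total N = 233.
Expected counts (row total × column total / N):
  Grade A, Line 1: 49×125/233 = 26.288
  Grade A, Line 2: 49×108/233 = 22.712
  Grade B, Line 1: 36×125/233 = 19.313
  Grade B, Line 2: 36×108/233 = 16.687
  Grade C, Line 1: 75×125/233 = 40.236
  Grade C, Line 2: 75×108/233 = 34.764
  Reject, Line 1: 73×125/233 = 39.163
  Reject, Line 2: 73×108/233 = 33.837
Contributions (O − E)²/E:
  (38 − 26.288)²/26.288 = 5.2180
  (11 − 22.712)²/22.712 = 6.0396
  (18 − 19.313)²/19.313 = 0.0893
  (18 − 16.687)²/16.687 = 0.1033
  (34 − 40.236)²/40.236 = 0.9665
  (41 − 34.764)²/34.764 = 1.1186
  (35 − 39.163)²/39.163 = 0.4425
  (38 − 33.837)²/33.837 = 0.5122
χ² = 5.2180 + 6.0396 + 0.0893 + 0.1033 + 0.9665 + 1.1186 + 0.4425 + 0.5122 = 14.49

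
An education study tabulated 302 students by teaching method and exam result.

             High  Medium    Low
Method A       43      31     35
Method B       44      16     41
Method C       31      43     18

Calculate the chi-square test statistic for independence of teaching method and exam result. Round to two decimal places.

23.63

Row totals: 109, 101, 92. Column totals: 118, 90, 94. Grand total N = 302.
Expected counts (row total × column total / N):
  Method A, High: 109×118/302 = 42.589
  Method A, Medium: 109×90/302 = 32.483
  Method A, Low: 109×94/302 = 33.927
  Method B, High: 101×118/302 = 39.464
  Method B, Medium: 101×90/302 = 30.099
  Method B, Low: 101×94/302 = 31.437
  Method C, High: 92×118/302 = 35.947
  Method C, Medium: 92×90/302 = 27.417
  Method C, Low: 92×94/302 = 28.636
Contributions (O − E)²/E:
  (43 − 42.589)²/42.589 = 0.0040
  (31 − 32.483)²/32.483 = 0.0677
  (35 − 33.927)²/33.927 = 0.0339
  (44 − 39.464)²/39.464 = 0.5214
  (16 − 30.099)²/30.099 = 6.6043
  (41 − 31.437)²/31.437 = 2.9090
  (31 − 35.947)²/35.947 = 0.6808
  (43 − 27.417)²/27.417 = 8.8569
  (18 − 28.636)²/28.636 = 3.9504
χ² = 0.0040 + 0.0677 + 0.0339 + 0.5214 + 6.6043 + 2.9090 + 0.6808 + 8.8569 + 3.9504 = 23.63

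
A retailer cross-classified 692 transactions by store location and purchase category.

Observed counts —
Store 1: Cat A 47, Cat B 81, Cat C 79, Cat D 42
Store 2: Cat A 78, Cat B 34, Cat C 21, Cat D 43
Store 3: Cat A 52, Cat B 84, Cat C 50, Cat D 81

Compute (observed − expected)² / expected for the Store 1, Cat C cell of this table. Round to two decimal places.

11.60

Row total (Store 1) = 249; column total (Cat C) = 150; N = 692.
Expected count E = 249 × 150 / 692 = 53.974.
Contribution = (O − E)²/E = (79 − 53.974)² / 53.974 = 11.60.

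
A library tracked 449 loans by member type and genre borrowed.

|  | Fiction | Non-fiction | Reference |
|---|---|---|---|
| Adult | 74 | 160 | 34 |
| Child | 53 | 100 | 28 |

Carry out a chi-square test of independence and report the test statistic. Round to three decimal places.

1.082

Row totals: 268, 181. Column totals: 127, 260, 62. Grand total N = 449.
Expected counts (row total × column total / N):
  Adult, Fiction: 268×127/449 = 75.8040
  Adult, Non-fiction: 268×260/449 = 155.1893
  Adult, Reference: 268×62/449 = 37.0067
  Child, Fiction: 181×127/449 = 51.1960
  Child, Non-fiction: 181×260/449 = 104.8107
  Child, Reference: 181×62/449 = 24.9933
Contributions (O − E)²/E:
  (74 − 75.8040)²/75.8040 = 0.0429
  (160 − 155.1893)²/155.1893 = 0.1491
  (34 − 37.0067)²/37.0067 = 0.2443
  (53 − 51.1960)²/51.1960 = 0.0636
  (100 − 104.8107)²/104.8107 = 0.2208
  (28 − 24.9933)²/24.9933 = 0.3617
χ² = 0.0429 + 0.1491 + 0.2443 + 0.0636 + 0.2208 + 0.3617 = 1.082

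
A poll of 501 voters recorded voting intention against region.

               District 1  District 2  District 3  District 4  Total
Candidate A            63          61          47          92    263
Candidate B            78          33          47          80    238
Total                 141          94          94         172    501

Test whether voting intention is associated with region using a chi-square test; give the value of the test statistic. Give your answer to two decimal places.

Grand total N = 501.
Expected counts (row total × column total / N):
  Candidate A, District 1: 263×141/501 = 74.018
  Candidate A, District 2: 263×94/501 = 49.345
  Candidate A, District 3: 263×94/501 = 49.345
  Candidate A, District 4: 263×172/501 = 90.291
  Candidate B, District 1: 238×141/501 = 66.982
  Candidate B, District 2: 238×94/501 = 44.655
  Candidate B, District 3: 238×94/501 = 44.655
  Candidate B, District 4: 238×172/501 = 81.709
Contributions (O − E)²/E:
  (63 − 74.018)²/74.018 = 1.6401
  (61 − 49.345)²/49.345 = 2.7528
  (47 − 49.345)²/49.345 = 0.1114
  (92 − 90.291)²/90.291 = 0.0323
  (78 − 66.982)²/66.982 = 1.8124
  (33 − 44.655)²/44.655 = 3.0420
  (47 − 44.655)²/44.655 = 0.1231
  (80 − 81.709)²/81.709 = 0.0357
χ² = 1.6401 + 2.7528 + 0.1114 + 0.0323 + 1.8124 + 3.0420 + 0.1231 + 0.0357 = 9.55

9.55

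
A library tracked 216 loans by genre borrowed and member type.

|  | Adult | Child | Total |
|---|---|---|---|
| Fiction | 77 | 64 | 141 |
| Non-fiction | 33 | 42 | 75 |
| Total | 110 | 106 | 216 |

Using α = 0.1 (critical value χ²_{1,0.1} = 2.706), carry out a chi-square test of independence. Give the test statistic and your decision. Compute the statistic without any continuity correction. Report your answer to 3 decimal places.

Grand total N = 216.
Expected counts (row total × column total / N):
  Fiction, Adult: 141×110/216 = 71.8056
  Fiction, Child: 141×106/216 = 69.1944
  Non-fiction, Adult: 75×110/216 = 38.1944
  Non-fiction, Child: 75×106/216 = 36.8056
Contributions (O − E)²/E:
  (77 − 71.8056)²/71.8056 = 0.3758
  (64 − 69.1944)²/69.1944 = 0.3899
  (33 − 38.1944)²/38.1944 = 0.7064
  (42 − 36.8056)²/36.8056 = 0.7331
χ² = 0.3758 + 0.3899 + 0.7064 + 0.7331 = 2.205
df = (2−1)(2−1) = 1. Since 2.205 < 2.706, fail to reject the null hypothesis of independence at α = 0.1.

2.205; fail to reject H₀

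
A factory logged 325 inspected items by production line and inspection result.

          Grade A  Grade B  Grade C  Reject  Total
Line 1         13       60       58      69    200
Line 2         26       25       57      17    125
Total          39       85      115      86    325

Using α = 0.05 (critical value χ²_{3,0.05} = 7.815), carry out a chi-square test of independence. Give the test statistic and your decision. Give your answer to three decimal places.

Grand total N = 325.
Expected counts (row total × column total / N):
  Line 1, Grade A: 200×39/325 = 24.0000
  Line 1, Grade B: 200×85/325 = 52.3077
  Line 1, Grade C: 200×115/325 = 70.7692
  Line 1, Reject: 200×86/325 = 52.9231
  Line 2, Grade A: 125×39/325 = 15.0000
  Line 2, Grade B: 125×85/325 = 32.6923
  Line 2, Grade C: 125×115/325 = 44.2308
  Line 2, Reject: 125×86/325 = 33.0769
Contributions (O − E)²/E:
  (13 − 24.0000)²/24.0000 = 5.0417
  (60 − 52.3077)²/52.3077 = 1.1312
  (58 − 70.7692)²/70.7692 = 2.3040
  (69 − 52.9231)²/52.9231 = 4.8838
  (26 − 15.0000)²/15.0000 = 8.0667
  (25 − 32.6923)²/32.6923 = 1.8100
  (57 − 44.2308)²/44.2308 = 3.6864
  (17 − 33.0769)²/33.0769 = 7.8141
χ² = 5.0417 + 1.1312 + 2.3040 + 4.8838 + 8.0667 + 1.8100 + 3.6864 + 7.8141 = 34.738
df = (2−1)(4−1) = 3. Since 34.738 > 7.815, reject the null hypothesis of independence at α = 0.05.

34.738; reject H₀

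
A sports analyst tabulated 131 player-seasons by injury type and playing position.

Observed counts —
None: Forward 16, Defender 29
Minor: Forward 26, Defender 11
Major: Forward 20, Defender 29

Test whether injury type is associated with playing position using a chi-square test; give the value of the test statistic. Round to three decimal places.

11.147

Row totals: 45, 37, 49. Column totals: 62, 69. Grand total N = 131.
Expected counts (row total × column total / N):
  None, Forward: 45×62/131 = 21.2977
  None, Defender: 45×69/131 = 23.7023
  Minor, Forward: 37×62/131 = 17.5115
  Minor, Defender: 37×69/131 = 19.4885
  Major, Forward: 49×62/131 = 23.1908
  Major, Defender: 49×69/131 = 25.8092
Contributions (O − E)²/E:
  (16 − 21.2977)²/21.2977 = 1.3178
  (29 − 23.7023)²/23.7023 = 1.1841
  (26 − 17.5115)²/17.5115 = 4.1147
  (11 − 19.4885)²/19.4885 = 3.6973
  (20 − 23.1908)²/23.1908 = 0.4390
  (29 − 25.8092)²/25.8092 = 0.3945
χ² = 1.3178 + 1.1841 + 4.1147 + 3.6973 + 0.4390 + 0.3945 = 11.147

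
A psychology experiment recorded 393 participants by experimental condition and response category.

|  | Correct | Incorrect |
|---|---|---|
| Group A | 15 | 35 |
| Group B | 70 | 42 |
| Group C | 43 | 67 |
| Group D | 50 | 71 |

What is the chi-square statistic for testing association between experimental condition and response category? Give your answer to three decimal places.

Row totals: 50, 112, 110, 121. Column totals: 178, 215. Grand total N = 393.
Expected counts (row total × column total / N):
  Group A, Correct: 50×178/393 = 22.6463
  Group A, Incorrect: 50×215/393 = 27.3537
  Group B, Correct: 112×178/393 = 50.7277
  Group B, Incorrect: 112×215/393 = 61.2723
  Group C, Correct: 110×178/393 = 49.8219
  Group C, Incorrect: 110×215/393 = 60.1781
  Group D, Correct: 121×178/393 = 54.8041
  Group D, Incorrect: 121×215/393 = 66.1959
Contributions (O − E)²/E:
  (15 − 22.6463)²/22.6463 = 2.5817
  (35 − 27.3537)²/27.3537 = 2.1374
  (70 − 50.7277)²/50.7277 = 7.3219
  (42 − 61.2723)²/61.2723 = 6.0618
  (43 − 49.8219)²/49.8219 = 0.9341
  (67 − 60.1781)²/60.1781 = 0.7733
  (50 − 54.8041)²/54.8041 = 0.4211
  (71 − 66.1959)²/66.1959 = 0.3487
χ² = 2.5817 + 2.1374 + 7.3219 + 6.0618 + 0.9341 + 0.7733 + 0.4211 + 0.3487 = 20.580

20.580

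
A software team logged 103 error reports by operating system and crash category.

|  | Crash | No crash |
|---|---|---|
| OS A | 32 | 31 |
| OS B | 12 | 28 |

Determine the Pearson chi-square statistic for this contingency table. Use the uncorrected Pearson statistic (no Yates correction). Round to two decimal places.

4.32

Row totals: 63, 40. Column totals: 44, 59. Grand total N = 103.
Expected counts (row total × column total / N):
  OS A, Crash: 63×44/103 = 26.913
  OS A, No crash: 63×59/103 = 36.087
  OS B, Crash: 40×44/103 = 17.087
  OS B, No crash: 40×59/103 = 22.913
Contributions (O − E)²/E:
  (32 − 26.913)²/26.913 = 0.9615
  (31 − 36.087)²/36.087 = 0.7171
  (12 − 17.087)²/17.087 = 1.5145
  (28 − 22.913)²/22.913 = 1.1294
χ² = 0.9615 + 0.7171 + 1.5145 + 1.1294 = 4.32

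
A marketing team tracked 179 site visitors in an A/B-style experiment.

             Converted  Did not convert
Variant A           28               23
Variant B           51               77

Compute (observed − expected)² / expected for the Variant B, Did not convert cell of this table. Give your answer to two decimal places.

0.42

Row total (Variant B) = 128; column total (Did not convert) = 100; N = 179.
Expected count E = 128 × 100 / 179 = 71.508.
Contribution = (O − E)²/E = (77 − 71.508)² / 71.508 = 0.42.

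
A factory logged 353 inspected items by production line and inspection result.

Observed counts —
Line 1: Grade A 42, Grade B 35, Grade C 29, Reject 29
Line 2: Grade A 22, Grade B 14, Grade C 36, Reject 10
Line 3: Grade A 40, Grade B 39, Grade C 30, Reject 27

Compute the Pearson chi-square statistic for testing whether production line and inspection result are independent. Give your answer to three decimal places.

Row totals: 135, 82, 136. Column totals: 104, 88, 95, 66. Grand total N = 353.
Expected counts (row total × column total / N):
  Line 1, Grade A: 135×104/353 = 39.7734
  Line 1, Grade B: 135×88/353 = 33.6544
  Line 1, Grade C: 135×95/353 = 36.3314
  Line 1, Reject: 135×66/353 = 25.2408
  Line 2, Grade A: 82×104/353 = 24.1586
  Line 2, Grade B: 82×88/353 = 20.4419
  Line 2, Grade C: 82×95/353 = 22.0680
  Line 2, Reject: 82×66/353 = 15.3314
  Line 3, Grade A: 136×104/353 = 40.0680
  Line 3, Grade B: 136×88/353 = 33.9037
  Line 3, Grade C: 136×95/353 = 36.6006
  Line 3, Reject: 136×66/353 = 25.4278
Contributions (O − E)²/E:
  (42 − 39.7734)²/39.7734 = 0.1246
  (35 − 33.6544)²/33.6544 = 0.0538
  (29 − 36.3314)²/36.3314 = 1.4794
  (29 − 25.2408)²/25.2408 = 0.5599
  (22 − 24.1586)²/24.1586 = 0.1929
  (14 − 20.4419)²/20.4419 = 2.0300
  (36 − 22.0680)²/22.0680 = 8.7956
  (10 − 15.3314)²/15.3314 = 1.8540
  (40 − 40.0680)²/40.0680 = 0.0001
  (39 − 33.9037)²/33.9037 = 0.7661
  (30 − 36.6006)²/36.6006 = 1.1904
  (27 − 25.4278)²/25.4278 = 0.0972
χ² = 0.1246 + 0.0538 + 1.4794 + 0.5599 + 0.1929 + 2.0300 + 8.7956 + 1.8540 + 0.0001 + 0.7661 + 1.1904 + 0.0972 = 17.144

17.144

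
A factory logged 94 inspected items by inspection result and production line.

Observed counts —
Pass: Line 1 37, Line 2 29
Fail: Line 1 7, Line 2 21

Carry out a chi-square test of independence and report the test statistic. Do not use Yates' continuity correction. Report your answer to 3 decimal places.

Row totals: 66, 28. Column totals: 44, 50. Grand total N = 94.
Expected counts (row total × column total / N):
  Pass, Line 1: 66×44/94 = 30.8936
  Pass, Line 2: 66×50/94 = 35.1064
  Fail, Line 1: 28×44/94 = 13.1064
  Fail, Line 2: 28×50/94 = 14.8936
Contributions (O − E)²/E:
  (37 − 30.8936)²/30.8936 = 1.2070
  (29 − 35.1064)²/35.1064 = 1.0621
  (7 − 13.1064)²/13.1064 = 2.8450
  (21 − 14.8936)²/14.8936 = 2.5036
χ² = 1.2070 + 1.0621 + 2.8450 + 2.5036 = 7.618

7.618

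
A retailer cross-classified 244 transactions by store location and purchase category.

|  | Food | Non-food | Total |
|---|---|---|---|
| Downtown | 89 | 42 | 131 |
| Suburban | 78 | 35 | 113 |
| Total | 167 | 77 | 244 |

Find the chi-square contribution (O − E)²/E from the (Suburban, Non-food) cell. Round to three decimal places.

Row total (Suburban) = 113; column total (Non-food) = 77; N = 244.
Expected count E = 113 × 77 / 244 = 35.6598.
Contribution = (O − E)²/E = (35 − 35.6598)² / 35.6598 = 0.012.

0.012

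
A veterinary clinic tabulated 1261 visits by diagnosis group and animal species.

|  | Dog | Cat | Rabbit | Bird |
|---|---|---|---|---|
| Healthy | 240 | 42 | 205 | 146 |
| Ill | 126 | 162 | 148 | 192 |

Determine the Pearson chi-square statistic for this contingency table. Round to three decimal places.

Row totals: 633, 628. Column totals: 366, 204, 353, 338. Grand total N = 1261.
Expected counts (row total × column total / N):
  Healthy, Dog: 633×366/1261 = 183.7256
  Healthy, Cat: 633×204/1261 = 102.4044
  Healthy, Rabbit: 633×353/1261 = 177.1998
  Healthy, Bird: 633×338/1261 = 169.6701
  Ill, Dog: 628×366/1261 = 182.2744
  Ill, Cat: 628×204/1261 = 101.5956
  Ill, Rabbit: 628×353/1261 = 175.8002
  Ill, Bird: 628×338/1261 = 168.3299
Contributions (O − E)²/E:
  (240 − 183.7256)²/183.7256 = 17.2366
  (42 − 102.4044)²/102.4044 = 35.6302
  (205 − 177.1998)²/177.1998 = 4.3615
  (146 − 169.6701)²/169.6701 = 3.3021
  (126 − 182.2744)²/182.2744 = 17.3739
  (162 − 101.5956)²/101.5956 = 35.9139
  (148 − 175.8002)²/175.8002 = 4.3962
  (192 − 168.3299)²/168.3299 = 3.3284
χ² = 17.2366 + 35.6302 + 4.3615 + 3.3021 + 17.3739 + 35.9139 + 4.3962 + 3.3284 = 121.543

121.543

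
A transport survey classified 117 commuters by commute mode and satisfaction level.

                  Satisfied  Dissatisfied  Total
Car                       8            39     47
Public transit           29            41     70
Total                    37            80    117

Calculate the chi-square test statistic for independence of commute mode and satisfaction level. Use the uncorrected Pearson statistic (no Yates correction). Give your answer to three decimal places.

Grand total N = 117.
Expected counts (row total × column total / N):
  Car, Satisfied: 47×37/117 = 14.8632
  Car, Dissatisfied: 47×80/117 = 32.1368
  Public transit, Satisfied: 70×37/117 = 22.1368
  Public transit, Dissatisfied: 70×80/117 = 47.8632
Contributions (O − E)²/E:
  (8 − 14.8632)²/14.8632 = 3.1691
  (39 − 32.1368)²/32.1368 = 1.4657
  (29 − 22.1368)²/22.1368 = 2.1278
  (41 − 47.8632)²/47.8632 = 0.9841
χ² = 3.1691 + 1.4657 + 2.1278 + 0.9841 = 7.747

7.747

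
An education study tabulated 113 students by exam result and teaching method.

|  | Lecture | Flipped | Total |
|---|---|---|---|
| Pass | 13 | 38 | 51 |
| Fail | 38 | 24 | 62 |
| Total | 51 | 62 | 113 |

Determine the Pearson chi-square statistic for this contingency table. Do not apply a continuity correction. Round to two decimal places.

Grand total N = 113.
Expected counts (row total × column total / N):
  Pass, Lecture: 51×51/113 = 23.018
  Pass, Flipped: 51×62/113 = 27.982
  Fail, Lecture: 62×51/113 = 27.982
  Fail, Flipped: 62×62/113 = 34.018
Contributions (O − E)²/E:
  (13 − 23.018)²/23.018 = 4.3601
  (38 − 27.982)²/27.982 = 3.5866
  (38 − 27.982)²/27.982 = 3.5866
  (24 − 34.018)²/34.018 = 2.9502
χ² = 4.3601 + 3.5866 + 3.5866 + 2.9502 = 14.48

14.48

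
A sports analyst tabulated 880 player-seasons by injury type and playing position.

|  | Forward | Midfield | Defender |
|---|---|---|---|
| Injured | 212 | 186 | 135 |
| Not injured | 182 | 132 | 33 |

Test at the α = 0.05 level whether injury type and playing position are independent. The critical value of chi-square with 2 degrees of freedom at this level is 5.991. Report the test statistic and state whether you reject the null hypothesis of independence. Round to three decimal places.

35.662; reject H₀

Row totals: 533, 347. Column totals: 394, 318, 168. Grand total N = 880.
Expected counts (row total × column total / N):
  Injured, Forward: 533×394/880 = 238.6386
  Injured, Midfield: 533×318/880 = 192.6068
  Injured, Defender: 533×168/880 = 101.7545
  Not injured, Forward: 347×394/880 = 155.3614
  Not injured, Midfield: 347×318/880 = 125.3932
  Not injured, Defender: 347×168/880 = 66.2455
Contributions (O − E)²/E:
  (212 − 238.6386)²/238.6386 = 2.9736
  (186 − 192.6068)²/192.6068 = 0.2266
  (135 − 101.7545)²/101.7545 = 10.8621
  (182 − 155.3614)²/155.3614 = 4.5675
  (132 − 125.3932)²/125.3932 = 0.3481
  (33 − 66.2455)²/66.2455 = 16.6844
χ² = 2.9736 + 0.2266 + 10.8621 + 4.5675 + 0.3481 + 16.6844 = 35.662
df = (2−1)(3−1) = 2. Since 35.662 > 5.991, reject the null hypothesis of independence at α = 0.05.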